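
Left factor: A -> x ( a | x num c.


Common prefix: 'x'
Factored: A -> x A', A' -> ( a | num c


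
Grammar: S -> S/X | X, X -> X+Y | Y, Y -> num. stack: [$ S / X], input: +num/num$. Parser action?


'+' can extend X; shift to build X -> X+Y
Action: shift


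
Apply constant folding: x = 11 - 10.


11 - 10 = 1 at compile time
Optimized: x = 1


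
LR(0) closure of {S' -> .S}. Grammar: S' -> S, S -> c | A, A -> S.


Start: S' -> .S
For each item with dot before a nonterminal B, add B -> .γ for every B-production
Closure: [S' -> .S, S -> .c, S -> .A, A -> .S]


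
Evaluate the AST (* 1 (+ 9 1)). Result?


Evaluate inner: (+ 9 1) = 10
Evaluate root: (* 1 10) = 10
Result: 10


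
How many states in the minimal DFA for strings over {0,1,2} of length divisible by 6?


Track length mod 6: states 0..5, accept at 0
Minimal DFA: 6 states


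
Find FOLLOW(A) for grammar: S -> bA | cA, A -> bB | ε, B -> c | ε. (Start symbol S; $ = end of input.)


$ ∈ FOLLOW(S). For each A -> αBβ: add FIRST(β)\{ε} to FOLLOW(B); if β nullable, add FOLLOW(A).
FOLLOW(A) = {$}


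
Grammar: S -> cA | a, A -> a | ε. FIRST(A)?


Per alternative of A: FIRST(a) = {a}; FIRST(ε) = {ε}
FIRST(A) = {a, ε}


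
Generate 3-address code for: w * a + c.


Break into single-operator statements:
t1 = w * a
t2 = t1 + c


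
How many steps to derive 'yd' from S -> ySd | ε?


Derivation: S => ySd => yd
Steps: 2


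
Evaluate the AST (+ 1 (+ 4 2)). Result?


Evaluate inner: (+ 4 2) = 6
Evaluate root: (+ 1 6) = 7
Result: 7


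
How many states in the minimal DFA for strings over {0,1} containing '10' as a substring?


KMP-style automaton: 2 progress states + 1 absorbing accept = 3
Minimal DFA: 3 states


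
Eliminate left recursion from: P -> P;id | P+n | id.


Left-recursive alternatives: P;id, P+n; non-recursive: id
Introduce P': P -> idP', P' -> ;idP' | +nP' | ε


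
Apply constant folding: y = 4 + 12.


4 + 12 = 16 at compile time
Optimized: y = 16


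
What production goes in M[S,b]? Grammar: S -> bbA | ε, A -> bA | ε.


For [S, b]: 'b' ∈ FIRST(bbA)
Entry: S -> bbA


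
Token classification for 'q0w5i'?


Pattern: letter/underscore followed by alphanumerics, not a keyword
Type: IDENTIFIER


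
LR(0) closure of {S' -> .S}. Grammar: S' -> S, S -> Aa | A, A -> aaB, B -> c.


Start: S' -> .S
For each item with dot before a nonterminal B, add B -> .γ for every B-production
Closure: [S' -> .S, S -> .Aa, S -> .A, A -> .aaB]


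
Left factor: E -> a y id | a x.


Common prefix: 'a'
Factored: E -> a E', E' -> y id | x


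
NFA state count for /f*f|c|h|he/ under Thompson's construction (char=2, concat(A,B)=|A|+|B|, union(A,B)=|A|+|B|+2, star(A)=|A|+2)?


Syntax tree has 6 char leaf(s), 3 union(s), 1 star(s)
chars contribute 6×2 = 12; each union adds +2; each star adds +2
Total: 12 + 6 + 2 = 20 states


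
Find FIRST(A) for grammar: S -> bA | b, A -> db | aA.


Per alternative of A: FIRST(db) = {d}; FIRST(aA) = {a}
FIRST(A) = {a, d}


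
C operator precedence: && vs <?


'<' is relational (level 7); '&&' is logical AND (level 2)
Higher level binds tighter
'<' has higher precedence than '&&'


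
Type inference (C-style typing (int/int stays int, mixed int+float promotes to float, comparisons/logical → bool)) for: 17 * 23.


Operand types: int * int
Rule: mixed int/float promotes to float; int/int stays int
Result type: int


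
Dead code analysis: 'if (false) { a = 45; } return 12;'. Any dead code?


condition is constant false, so the whole block is unreachable
Dead: 'if (false) { a = 45; }'


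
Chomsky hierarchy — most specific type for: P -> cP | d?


Right-linear: every RHS is a terminal or a terminal followed by one nonterminal
Classification: Type 3 (Regular)


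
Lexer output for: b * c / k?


Scan left to right, longest-match per lexeme
Tokens: ID(b), OP(*), ID(c), OP(/), ID(k)


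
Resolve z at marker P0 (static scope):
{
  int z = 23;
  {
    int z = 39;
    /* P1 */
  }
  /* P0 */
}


z declared in the same block as P0
z = 23


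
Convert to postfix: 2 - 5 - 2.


Left to right (same or higher precedence on left)
Postfix: 2 5 - 2 -


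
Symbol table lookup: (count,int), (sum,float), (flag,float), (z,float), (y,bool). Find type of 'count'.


Lookup 'count' → type int


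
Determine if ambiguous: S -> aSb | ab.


balanced a^n…b^n: each string has a unique parse
Unambiguous


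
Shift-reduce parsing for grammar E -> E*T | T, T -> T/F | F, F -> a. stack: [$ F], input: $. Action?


'F' (not preceded by T/) is the handle for T -> F
Action: reduce (T -> F)


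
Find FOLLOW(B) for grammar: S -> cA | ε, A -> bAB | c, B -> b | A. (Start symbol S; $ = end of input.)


$ ∈ FOLLOW(S). For each A -> αBβ: add FIRST(β)\{ε} to FOLLOW(B); if β nullable, add FOLLOW(A).
FOLLOW(B) = {$, b, c}


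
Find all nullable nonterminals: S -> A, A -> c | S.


A nonterminal is nullable iff some alternative derives ε (directly, or every symbol in it is nullable)
Nullable: {}


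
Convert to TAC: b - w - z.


Break into single-operator statements:
t1 = b - w
t2 = t1 - z


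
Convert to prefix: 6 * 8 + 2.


left-to-right (same/higher precedence on left): tree is (+ (* 6 8) 2)
Prefix: + * 6 8 2


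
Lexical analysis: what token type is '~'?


Pattern: operator symbol
Type: OPERATOR


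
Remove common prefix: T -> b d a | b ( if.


Common prefix: 'b'
Factored: T -> b T', T' -> d a | ( if


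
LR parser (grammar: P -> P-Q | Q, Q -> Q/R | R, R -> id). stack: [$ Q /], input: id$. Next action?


no handle; shift 'id'
Action: shift


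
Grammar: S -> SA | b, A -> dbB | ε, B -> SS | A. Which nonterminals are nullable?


A nonterminal is nullable iff some alternative derives ε (directly, or every symbol in it is nullable)
Nullable: {A, B}


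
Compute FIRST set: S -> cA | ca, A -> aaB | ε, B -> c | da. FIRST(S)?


Per alternative of S: FIRST(cA) = {c}; FIRST(ca) = {c}
FIRST(S) = {c}


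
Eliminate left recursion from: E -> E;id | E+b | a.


Left-recursive alternatives: E;id, E+b; non-recursive: a
Introduce E': E -> aE', E' -> ;idE' | +bE' | ε


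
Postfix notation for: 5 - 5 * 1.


* has higher precedence, evaluate 5*1 first
Postfix: 5 5 1 * -


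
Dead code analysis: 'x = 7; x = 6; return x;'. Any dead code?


first assignment to x is overwritten before any read
Dead: 'x = 7'


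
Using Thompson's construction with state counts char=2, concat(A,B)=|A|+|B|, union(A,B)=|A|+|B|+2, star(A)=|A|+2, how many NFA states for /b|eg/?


Syntax tree has 3 char leaf(s), 1 union(s), 0 star(s)
chars contribute 3×2 = 6; each union adds +2; each star adds +2
Total: 6 + 2 + 0 = 8 states


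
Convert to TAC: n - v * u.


Break into single-operator statements:
t1 = v * u
t2 = n - t1


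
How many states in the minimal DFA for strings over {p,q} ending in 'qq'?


Track the longest suffix of input matching a prefix of 'qq': 3 classes (prefixes of length 0..2)
Minimal DFA: 3 states


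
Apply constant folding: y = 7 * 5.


7 * 5 = 35 at compile time
Optimized: y = 35


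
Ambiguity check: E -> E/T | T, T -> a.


precedence layered via separate nonterminal T: deterministic
Unambiguous


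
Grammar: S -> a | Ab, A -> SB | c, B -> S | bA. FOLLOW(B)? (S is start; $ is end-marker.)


$ ∈ FOLLOW(S). For each A -> αBβ: add FIRST(β)\{ε} to FOLLOW(B); if β nullable, add FOLLOW(A).
FOLLOW(B) = {b}


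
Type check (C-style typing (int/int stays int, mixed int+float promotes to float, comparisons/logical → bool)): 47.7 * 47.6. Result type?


Operand types: float * float
Rule: mixed int/float promotes to float; int/int stays int
Result type: float


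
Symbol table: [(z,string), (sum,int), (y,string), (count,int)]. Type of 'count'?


Lookup 'count' → type int


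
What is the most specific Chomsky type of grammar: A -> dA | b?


Right-linear: every RHS is a terminal or a terminal followed by one nonterminal
Classification: Type 3 (Regular)


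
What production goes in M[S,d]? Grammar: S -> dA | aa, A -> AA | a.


For [S, d]: 'd' ∈ FIRST(dA)
Entry: S -> dA


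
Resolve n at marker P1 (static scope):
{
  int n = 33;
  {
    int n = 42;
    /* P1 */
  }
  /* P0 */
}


n declared in the same block as P1
n = 42


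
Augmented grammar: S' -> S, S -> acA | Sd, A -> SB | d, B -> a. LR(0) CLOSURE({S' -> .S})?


Start: S' -> .S
For each item with dot before a nonterminal B, add B -> .γ for every B-production
Closure: [S' -> .S, S -> .acA, S -> .Sd]


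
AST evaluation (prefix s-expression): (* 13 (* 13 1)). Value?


Evaluate inner: (* 13 1) = 13
Evaluate root: (* 13 13) = 169
Result: 169


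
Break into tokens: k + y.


Scan left to right, longest-match per lexeme
Tokens: ID(k), OP(+), ID(y)


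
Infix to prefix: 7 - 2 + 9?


left-to-right (same/higher precedence on left): tree is (+ (- 7 2) 9)
Prefix: + - 7 2 9


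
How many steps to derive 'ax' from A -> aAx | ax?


Derivation: A => ax
Steps: 1


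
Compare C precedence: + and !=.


'+' is additive (level 9); '!=' is equality (level 6)
Higher level binds tighter
'+' has higher precedence than '!='


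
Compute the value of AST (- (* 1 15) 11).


Evaluate inner: (* 1 15) = 15
Evaluate root: (- 15 11) = 4
Result: 4


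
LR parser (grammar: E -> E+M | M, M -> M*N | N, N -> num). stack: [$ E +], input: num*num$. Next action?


no handle ('E+' is not any RHS); shift 'num'
Action: shift


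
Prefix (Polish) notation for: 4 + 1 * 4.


'*' binds tighter: tree is (+ 4 (* 1 4))
Prefix: + 4 * 1 4


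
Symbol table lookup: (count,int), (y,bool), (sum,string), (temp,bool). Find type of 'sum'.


Lookup 'sum' → type string


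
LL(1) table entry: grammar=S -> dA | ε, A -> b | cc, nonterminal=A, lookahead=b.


For [A, b]: 'b' ∈ FIRST(b)
Entry: A -> b


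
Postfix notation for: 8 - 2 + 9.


Left to right (same or higher precedence on left)
Postfix: 8 2 - 9 +


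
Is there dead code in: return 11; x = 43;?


statement follows a return and is unreachable
Dead: 'x = 43'


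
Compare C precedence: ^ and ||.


'^' is bitwise XOR (level 4); '||' is logical OR (level 1)
Higher level binds tighter
'^' has higher precedence than '||'


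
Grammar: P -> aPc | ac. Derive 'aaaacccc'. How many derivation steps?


Derivation: P => aPc => aaPcc => aaaPccc => aaaacccc
Steps: 4


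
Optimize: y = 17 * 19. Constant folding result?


17 * 19 = 323 at compile time
Optimized: y = 323


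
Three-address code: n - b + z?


Break into single-operator statements:
t1 = n - b
t2 = t1 + z


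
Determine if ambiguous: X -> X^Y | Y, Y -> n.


precedence layered via separate nonterminal Y: deterministic
Unambiguous


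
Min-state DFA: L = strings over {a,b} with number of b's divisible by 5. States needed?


Track (count of b) mod 5: states 0..4, accept at 0
Minimal DFA: 5 states


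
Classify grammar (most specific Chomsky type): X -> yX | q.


Right-linear: every RHS is a terminal or a terminal followed by one nonterminal
Classification: Type 3 (Regular)


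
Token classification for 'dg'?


Pattern: letter/underscore followed by alphanumerics, not a keyword
Type: IDENTIFIER


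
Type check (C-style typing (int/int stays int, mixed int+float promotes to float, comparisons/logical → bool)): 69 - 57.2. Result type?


Operand types: int - float
Rule: mixed int/float promotes to float; int/int stays int
Result type: float


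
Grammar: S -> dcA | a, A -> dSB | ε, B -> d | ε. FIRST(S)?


Per alternative of S: FIRST(dcA) = {d}; FIRST(a) = {a}
FIRST(S) = {a, d}


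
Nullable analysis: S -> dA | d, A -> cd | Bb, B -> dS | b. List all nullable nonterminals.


A nonterminal is nullable iff some alternative derives ε (directly, or every symbol in it is nullable)
Nullable: {}


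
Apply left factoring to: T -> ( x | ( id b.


Common prefix: '('
Factored: T -> ( T', T' -> x | id b


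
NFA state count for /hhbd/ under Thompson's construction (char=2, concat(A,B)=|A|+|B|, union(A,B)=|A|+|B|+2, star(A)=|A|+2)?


Syntax tree has 4 char leaf(s), 0 union(s), 0 star(s)
chars contribute 4×2 = 8; each union adds +2; each star adds +2
Total: 8 + 0 + 0 = 8 states


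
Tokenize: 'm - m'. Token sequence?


Scan left to right, longest-match per lexeme
Tokens: ID(m), OP(-), ID(m)


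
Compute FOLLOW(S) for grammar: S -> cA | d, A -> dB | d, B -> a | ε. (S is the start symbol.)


$ ∈ FOLLOW(S). For each A -> αBβ: add FIRST(β)\{ε} to FOLLOW(B); if β nullable, add FOLLOW(A).
FOLLOW(S) = {$}


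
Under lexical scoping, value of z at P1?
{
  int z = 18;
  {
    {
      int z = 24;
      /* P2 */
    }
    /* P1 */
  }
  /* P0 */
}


P1's block does not declare z; resolves to the enclosing declaration at depth 0
z = 18


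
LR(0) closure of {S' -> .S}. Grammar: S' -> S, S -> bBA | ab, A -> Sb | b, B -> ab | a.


Start: S' -> .S
For each item with dot before a nonterminal B, add B -> .γ for every B-production
Closure: [S' -> .S, S -> .bBA, S -> .ab]


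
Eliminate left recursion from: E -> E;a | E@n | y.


Left-recursive alternatives: E;a, E@n; non-recursive: y
Introduce E': E -> yE', E' -> ;aE' | @nE' | ε


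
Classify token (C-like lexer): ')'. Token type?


Pattern: delimiter/punctuation
Type: PUNCTUATION


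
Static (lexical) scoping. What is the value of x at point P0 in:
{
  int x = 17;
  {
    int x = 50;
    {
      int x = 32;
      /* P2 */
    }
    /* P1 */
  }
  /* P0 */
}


x declared in the same block as P0
x = 17


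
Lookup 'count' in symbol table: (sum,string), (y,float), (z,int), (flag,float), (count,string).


Lookup 'count' → type string


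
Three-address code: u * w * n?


Break into single-operator statements:
t1 = u * w
t2 = t1 * n


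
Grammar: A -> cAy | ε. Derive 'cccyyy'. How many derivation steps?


Derivation: A => cAy => ccAyy => cccAyyy => cccyyy
Steps: 4


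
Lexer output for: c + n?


Scan left to right, longest-match per lexeme
Tokens: ID(c), OP(+), ID(n)


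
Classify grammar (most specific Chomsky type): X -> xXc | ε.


Single nonterminal LHS, but x^n c^n is not regular
Classification: Type 2 (Context-Free)


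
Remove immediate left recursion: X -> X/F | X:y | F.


Left-recursive alternatives: X/F, X:y; non-recursive: F
Introduce X': X -> FX', X' -> /FX' | :yX' | ε


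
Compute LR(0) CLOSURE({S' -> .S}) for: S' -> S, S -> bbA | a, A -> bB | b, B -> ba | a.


Start: S' -> .S
For each item with dot before a nonterminal B, add B -> .γ for every B-production
Closure: [S' -> .S, S -> .bbA, S -> .a]


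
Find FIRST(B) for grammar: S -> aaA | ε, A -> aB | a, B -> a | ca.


Per alternative of B: FIRST(a) = {a}; FIRST(ca) = {c}
FIRST(B) = {a, c}


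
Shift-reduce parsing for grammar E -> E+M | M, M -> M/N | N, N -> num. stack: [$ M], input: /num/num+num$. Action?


shift '/' to continue M -> M/N
Action: shift


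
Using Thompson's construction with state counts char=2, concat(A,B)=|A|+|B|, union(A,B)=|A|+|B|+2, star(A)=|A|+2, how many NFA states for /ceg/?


Syntax tree has 3 char leaf(s), 0 union(s), 0 star(s)
chars contribute 3×2 = 6; each union adds +2; each star adds +2
Total: 6 + 0 + 0 = 6 states


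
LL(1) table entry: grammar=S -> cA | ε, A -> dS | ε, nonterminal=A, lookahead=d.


For [A, d]: 'd' ∈ FIRST(dS)
Entry: A -> dS


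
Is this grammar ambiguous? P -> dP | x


right-linear, alternatives start with distinct terminals 'd' vs 'x': unique leftmost derivation
Unambiguous


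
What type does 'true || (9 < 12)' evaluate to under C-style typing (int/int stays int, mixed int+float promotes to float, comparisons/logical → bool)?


Operand types: bool || bool
Rule: logical operators take bool operands and yield bool
Result type: bool


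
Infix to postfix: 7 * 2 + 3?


Left to right (same or higher precedence on left)
Postfix: 7 2 * 3 +


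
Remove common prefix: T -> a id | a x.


Common prefix: 'a'
Factored: T -> a T', T' -> id | x


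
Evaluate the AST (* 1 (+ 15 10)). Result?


Evaluate inner: (+ 15 10) = 25
Evaluate root: (* 1 25) = 25
Result: 25


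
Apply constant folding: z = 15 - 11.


15 - 11 = 4 at compile time
Optimized: z = 4


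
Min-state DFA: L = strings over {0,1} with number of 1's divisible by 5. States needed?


Track (count of 1) mod 5: states 0..4, accept at 0
Minimal DFA: 5 states


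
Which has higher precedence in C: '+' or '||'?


'+' is additive (level 9); '||' is logical OR (level 1)
Higher level binds tighter
'+' has higher precedence than '||'


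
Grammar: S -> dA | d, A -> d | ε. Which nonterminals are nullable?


A nonterminal is nullable iff some alternative derives ε (directly, or every symbol in it is nullable)
Nullable: {A}


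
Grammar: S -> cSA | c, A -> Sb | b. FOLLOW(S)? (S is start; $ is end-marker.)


$ ∈ FOLLOW(S). For each A -> αBβ: add FIRST(β)\{ε} to FOLLOW(B); if β nullable, add FOLLOW(A).
FOLLOW(S) = {$, b, c}


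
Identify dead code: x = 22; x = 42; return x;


first assignment to x is overwritten before any read
Dead: 'x = 22'


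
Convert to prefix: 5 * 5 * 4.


left-to-right (same/higher precedence on left): tree is (* (* 5 5) 4)
Prefix: * * 5 5 4


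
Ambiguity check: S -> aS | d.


right-linear, alternatives start with distinct terminals 'a' vs 'd': unique leftmost derivation
Unambiguous


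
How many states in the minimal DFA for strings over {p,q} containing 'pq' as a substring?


KMP-style automaton: 2 progress states + 1 absorbing accept = 3
Minimal DFA: 3 states


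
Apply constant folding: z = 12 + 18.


12 + 18 = 30 at compile time
Optimized: z = 30


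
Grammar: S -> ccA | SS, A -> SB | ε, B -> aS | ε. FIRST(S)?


Per alternative of S: FIRST(ccA) = {c}; FIRST(SS) = {c}
FIRST(S) = {c}


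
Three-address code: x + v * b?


Break into single-operator statements:
t1 = v * b
t2 = x + t1


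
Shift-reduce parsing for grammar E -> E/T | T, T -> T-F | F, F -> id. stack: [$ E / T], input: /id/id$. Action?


handle 'E/T' on top; lookahead ∈ FOLLOW(E) = {/, $}
Action: reduce (E -> E/T)


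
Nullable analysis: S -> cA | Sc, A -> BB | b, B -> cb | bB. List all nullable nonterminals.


A nonterminal is nullable iff some alternative derives ε (directly, or every symbol in it is nullable)
Nullable: {}


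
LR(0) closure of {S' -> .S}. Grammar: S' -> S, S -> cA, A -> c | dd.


Start: S' -> .S
For each item with dot before a nonterminal B, add B -> .γ for every B-production
Closure: [S' -> .S, S -> .cA]


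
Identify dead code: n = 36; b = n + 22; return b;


n is read by b's definition; b is returned
No dead code


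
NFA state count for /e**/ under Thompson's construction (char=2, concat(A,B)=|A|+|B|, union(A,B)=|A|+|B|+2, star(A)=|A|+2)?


Syntax tree has 1 char leaf(s), 0 union(s), 2 star(s)
chars contribute 1×2 = 2; each union adds +2; each star adds +2
Total: 2 + 0 + 4 = 6 states


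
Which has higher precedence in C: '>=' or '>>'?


'>>' is shift (level 8); '>=' is relational (level 7)
Higher level binds tighter
'>>' has higher precedence than '>='


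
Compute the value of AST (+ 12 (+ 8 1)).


Evaluate inner: (+ 8 1) = 9
Evaluate root: (+ 12 9) = 21
Result: 21


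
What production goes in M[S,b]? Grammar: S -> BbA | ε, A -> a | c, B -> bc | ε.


For [S, b]: 'b' ∈ FIRST(BbA)
Entry: S -> BbA


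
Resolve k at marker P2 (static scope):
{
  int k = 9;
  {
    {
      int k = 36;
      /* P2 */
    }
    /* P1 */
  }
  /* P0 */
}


k declared in the same block as P2
k = 36


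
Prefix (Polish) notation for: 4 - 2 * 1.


'*' binds tighter: tree is (- 4 (* 2 1))
Prefix: - 4 * 2 1


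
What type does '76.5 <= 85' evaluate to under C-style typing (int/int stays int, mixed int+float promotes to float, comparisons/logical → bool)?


Operand types: float <= int
Rule: comparison yields bool
Result type: bool


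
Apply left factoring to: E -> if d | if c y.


Common prefix: 'if'
Factored: E -> if E', E' -> d | c y


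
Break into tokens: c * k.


Scan left to right, longest-match per lexeme
Tokens: ID(c), OP(*), ID(k)


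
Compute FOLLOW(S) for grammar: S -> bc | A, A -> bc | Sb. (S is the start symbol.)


$ ∈ FOLLOW(S). For each A -> αBβ: add FIRST(β)\{ε} to FOLLOW(B); if β nullable, add FOLLOW(A).
FOLLOW(S) = {$, b}


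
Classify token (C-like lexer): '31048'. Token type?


Pattern: digits only
Type: INTEGER_LITERAL


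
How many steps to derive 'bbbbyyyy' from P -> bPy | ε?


Derivation: P => bPy => bbPyy => bbbPyyy => bbbbPyyyy => bbbbyyyy
Steps: 5


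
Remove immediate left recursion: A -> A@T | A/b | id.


Left-recursive alternatives: A@T, A/b; non-recursive: id
Introduce A': A -> idA', A' -> @TA' | /bA' | ε


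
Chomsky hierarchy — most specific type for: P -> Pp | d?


Left-linear: every RHS is a terminal or one nonterminal followed by a terminal
Classification: Type 3 (Regular)


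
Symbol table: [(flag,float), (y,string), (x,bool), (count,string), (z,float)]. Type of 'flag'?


Lookup 'flag' → type float


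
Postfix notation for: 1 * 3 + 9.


Left to right (same or higher precedence on left)
Postfix: 1 3 * 9 +


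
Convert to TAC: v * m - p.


Break into single-operator statements:
t1 = v * m
t2 = t1 - p


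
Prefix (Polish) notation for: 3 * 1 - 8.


left-to-right (same/higher precedence on left): tree is (- (* 3 1) 8)
Prefix: - * 3 1 8


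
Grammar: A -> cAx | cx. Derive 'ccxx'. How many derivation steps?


Derivation: A => cAx => ccxx
Steps: 2


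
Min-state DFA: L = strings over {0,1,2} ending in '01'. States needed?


Track the longest suffix of input matching a prefix of '01': 3 classes (prefixes of length 0..2)
Minimal DFA: 3 states


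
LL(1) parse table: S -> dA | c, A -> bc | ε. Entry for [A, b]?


For [A, b]: 'b' ∈ FIRST(bc)
Entry: A -> bc


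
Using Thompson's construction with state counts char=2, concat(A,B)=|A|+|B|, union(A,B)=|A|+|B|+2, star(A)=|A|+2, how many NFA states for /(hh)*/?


Syntax tree has 2 char leaf(s), 0 union(s), 1 star(s)
chars contribute 2×2 = 4; each union adds +2; each star adds +2
Total: 4 + 0 + 2 = 6 states


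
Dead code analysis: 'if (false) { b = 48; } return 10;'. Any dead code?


condition is constant false, so the whole block is unreachable
Dead: 'if (false) { b = 48; }'


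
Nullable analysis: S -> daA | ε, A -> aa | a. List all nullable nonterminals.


A nonterminal is nullable iff some alternative derives ε (directly, or every symbol in it is nullable)
Nullable: {S}


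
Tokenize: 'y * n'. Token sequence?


Scan left to right, longest-match per lexeme
Tokens: ID(y), OP(*), ID(n)


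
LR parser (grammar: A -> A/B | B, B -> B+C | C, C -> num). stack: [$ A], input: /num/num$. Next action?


shift '/' to continue A -> A/B
Action: shift


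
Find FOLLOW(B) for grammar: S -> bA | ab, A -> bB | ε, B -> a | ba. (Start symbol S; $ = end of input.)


$ ∈ FOLLOW(S). For each A -> αBβ: add FIRST(β)\{ε} to FOLLOW(B); if β nullable, add FOLLOW(A).
FOLLOW(B) = {$}


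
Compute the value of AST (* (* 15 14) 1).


Evaluate inner: (* 15 14) = 210
Evaluate root: (* 210 1) = 210
Result: 210


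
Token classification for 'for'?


Pattern: reserved word
Type: KEYWORD


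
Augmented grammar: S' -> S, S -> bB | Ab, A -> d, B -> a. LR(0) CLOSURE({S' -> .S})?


Start: S' -> .S
For each item with dot before a nonterminal B, add B -> .γ for every B-production
Closure: [S' -> .S, S -> .bB, S -> .Ab, A -> .d]


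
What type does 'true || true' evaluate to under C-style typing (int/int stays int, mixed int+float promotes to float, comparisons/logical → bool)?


Operand types: bool || bool
Rule: logical operators take bool operands and yield bool
Result type: bool


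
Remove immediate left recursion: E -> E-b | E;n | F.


Left-recursive alternatives: E-b, E;n; non-recursive: F
Introduce E': E -> FE', E' -> -bE' | ;nE' | ε


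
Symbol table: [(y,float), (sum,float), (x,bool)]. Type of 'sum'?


Lookup 'sum' → type float


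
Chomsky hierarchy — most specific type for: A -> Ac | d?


Left-linear: every RHS is a terminal or one nonterminal followed by a terminal
Classification: Type 3 (Regular)


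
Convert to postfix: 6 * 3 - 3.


Left to right (same or higher precedence on left)
Postfix: 6 3 * 3 -


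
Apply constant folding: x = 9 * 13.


9 * 13 = 117 at compile time
Optimized: x = 117


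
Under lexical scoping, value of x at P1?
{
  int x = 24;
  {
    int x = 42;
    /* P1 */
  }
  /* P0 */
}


x declared in the same block as P1
x = 42


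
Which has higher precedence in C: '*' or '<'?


'*' is multiplicative (level 10); '<' is relational (level 7)
Higher level binds tighter
'*' has higher precedence than '<'


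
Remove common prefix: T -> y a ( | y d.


Common prefix: 'y'
Factored: T -> y T', T' -> a ( | d


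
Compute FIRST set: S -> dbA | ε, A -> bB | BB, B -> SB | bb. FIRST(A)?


Per alternative of A: FIRST(bB) = {b}; FIRST(BB) = {b, d}
FIRST(A) = {b, d}


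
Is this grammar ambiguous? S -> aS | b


right-linear, alternatives start with distinct terminals 'a' vs 'b': unique leftmost derivation
Unambiguous


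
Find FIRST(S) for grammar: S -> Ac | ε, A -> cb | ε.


Per alternative of S: FIRST(Ac) = {c}; FIRST(ε) = {ε}
FIRST(S) = {c, ε}


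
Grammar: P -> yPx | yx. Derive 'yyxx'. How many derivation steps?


Derivation: P => yPx => yyxx
Steps: 2


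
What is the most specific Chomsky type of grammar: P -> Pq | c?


Left-linear: every RHS is a terminal or one nonterminal followed by a terminal
Classification: Type 3 (Regular)


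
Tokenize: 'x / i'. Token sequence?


Scan left to right, longest-match per lexeme
Tokens: ID(x), OP(/), ID(i)


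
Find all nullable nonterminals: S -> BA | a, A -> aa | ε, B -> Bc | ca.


A nonterminal is nullable iff some alternative derives ε (directly, or every symbol in it is nullable)
Nullable: {A}


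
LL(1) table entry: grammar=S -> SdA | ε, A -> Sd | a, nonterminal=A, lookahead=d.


For [A, d]: 'd' ∈ FIRST(Sd)
Entry: A -> Sd


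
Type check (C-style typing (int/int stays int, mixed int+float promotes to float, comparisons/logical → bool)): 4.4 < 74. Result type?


Operand types: float < int
Rule: comparison yields bool
Result type: bool


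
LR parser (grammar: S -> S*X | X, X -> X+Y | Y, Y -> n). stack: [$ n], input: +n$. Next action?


'n' on top is the handle for Y -> n
Action: reduce (Y -> n)


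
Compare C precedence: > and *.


'*' is multiplicative (level 10); '>' is relational (level 7)
Higher level binds tighter
'*' has higher precedence than '>'


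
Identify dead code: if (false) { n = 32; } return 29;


condition is constant false, so the whole block is unreachable
Dead: 'if (false) { n = 32; }'


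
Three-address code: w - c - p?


Break into single-operator statements:
t1 = w - c
t2 = t1 - p


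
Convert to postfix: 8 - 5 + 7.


Left to right (same or higher precedence on left)
Postfix: 8 5 - 7 +


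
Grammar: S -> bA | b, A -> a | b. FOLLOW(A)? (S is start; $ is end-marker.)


$ ∈ FOLLOW(S). For each A -> αBβ: add FIRST(β)\{ε} to FOLLOW(B); if β nullable, add FOLLOW(A).
FOLLOW(A) = {$}


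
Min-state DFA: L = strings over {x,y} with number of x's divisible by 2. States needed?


Track (count of x) mod 2: states 0..1, accept at 0
Minimal DFA: 2 states


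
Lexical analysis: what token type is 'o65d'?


Pattern: letter/underscore followed by alphanumerics, not a keyword
Type: IDENTIFIER


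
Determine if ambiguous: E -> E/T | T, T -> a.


precedence layered via separate nonterminal T: deterministic
Unambiguous


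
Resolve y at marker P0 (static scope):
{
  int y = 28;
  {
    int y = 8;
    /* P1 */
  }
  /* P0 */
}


y declared in the same block as P0
y = 28


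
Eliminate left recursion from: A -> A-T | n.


Left-recursive alternatives: A-T; non-recursive: n
Introduce A': A -> nA', A' -> -TA' | ε


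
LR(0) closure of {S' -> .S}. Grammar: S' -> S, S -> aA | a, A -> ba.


Start: S' -> .S
For each item with dot before a nonterminal B, add B -> .γ for every B-production
Closure: [S' -> .S, S -> .aA, S -> .a]


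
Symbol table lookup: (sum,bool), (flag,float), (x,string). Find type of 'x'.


Lookup 'x' → type string


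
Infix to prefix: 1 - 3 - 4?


left-to-right (same/higher precedence on left): tree is (- (- 1 3) 4)
Prefix: - - 1 3 4


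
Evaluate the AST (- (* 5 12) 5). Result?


Evaluate inner: (* 5 12) = 60
Evaluate root: (- 60 5) = 55
Result: 55


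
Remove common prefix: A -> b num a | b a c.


Common prefix: 'b'
Factored: A -> b A', A' -> num a | a c


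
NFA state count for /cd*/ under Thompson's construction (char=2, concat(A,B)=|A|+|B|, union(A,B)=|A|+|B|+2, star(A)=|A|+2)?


Syntax tree has 2 char leaf(s), 0 union(s), 1 star(s)
chars contribute 2×2 = 4; each union adds +2; each star adds +2
Total: 4 + 0 + 2 = 6 states


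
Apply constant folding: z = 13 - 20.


13 - 20 = -7 at compile time
Optimized: z = -7


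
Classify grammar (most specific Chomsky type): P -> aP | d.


Right-linear: every RHS is a terminal or a terminal followed by one nonterminal
Classification: Type 3 (Regular)


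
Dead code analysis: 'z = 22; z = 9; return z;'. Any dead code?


first assignment to z is overwritten before any read
Dead: 'z = 22'


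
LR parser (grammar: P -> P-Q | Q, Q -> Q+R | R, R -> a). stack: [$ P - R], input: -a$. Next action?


'R' (not preceded by Q+) is the handle for Q -> R
Action: reduce (Q -> R)


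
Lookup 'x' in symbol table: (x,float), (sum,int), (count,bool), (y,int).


Lookup 'x' → type float


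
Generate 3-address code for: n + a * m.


Break into single-operator statements:
t1 = a * m
t2 = n + t1


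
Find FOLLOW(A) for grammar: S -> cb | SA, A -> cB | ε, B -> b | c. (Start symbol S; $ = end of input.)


$ ∈ FOLLOW(S). For each A -> αBβ: add FIRST(β)\{ε} to FOLLOW(B); if β nullable, add FOLLOW(A).
FOLLOW(A) = {$, c}


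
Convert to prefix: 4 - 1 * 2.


'*' binds tighter: tree is (- 4 (* 1 2))
Prefix: - 4 * 1 2


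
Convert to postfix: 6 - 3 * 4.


* has higher precedence, evaluate 3*4 first
Postfix: 6 3 4 * -


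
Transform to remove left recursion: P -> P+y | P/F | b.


Left-recursive alternatives: P+y, P/F; non-recursive: b
Introduce P': P -> bP', P' -> +yP' | /FP' | ε


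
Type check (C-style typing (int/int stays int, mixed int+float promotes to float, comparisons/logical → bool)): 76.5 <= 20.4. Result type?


Operand types: float <= float
Rule: comparison yields bool
Result type: bool


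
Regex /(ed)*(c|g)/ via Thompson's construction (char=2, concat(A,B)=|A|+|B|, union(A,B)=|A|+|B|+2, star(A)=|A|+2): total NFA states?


Syntax tree has 4 char leaf(s), 1 union(s), 1 star(s)
chars contribute 4×2 = 8; each union adds +2; each star adds +2
Total: 8 + 2 + 2 = 12 states


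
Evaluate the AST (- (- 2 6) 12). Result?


Evaluate inner: (- 2 6) = -4
Evaluate root: (- -4 12) = -16
Result: -16


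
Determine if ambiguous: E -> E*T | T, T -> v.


precedence layered via separate nonterminal T: deterministic
Unambiguous


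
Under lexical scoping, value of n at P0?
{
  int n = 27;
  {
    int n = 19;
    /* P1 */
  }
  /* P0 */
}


n declared in the same block as P0
n = 27


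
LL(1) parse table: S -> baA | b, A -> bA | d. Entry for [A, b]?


For [A, b]: 'b' ∈ FIRST(bA)
Entry: A -> bA


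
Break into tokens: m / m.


Scan left to right, longest-match per lexeme
Tokens: ID(m), OP(/), ID(m)


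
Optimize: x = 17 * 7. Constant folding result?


17 * 7 = 119 at compile time
Optimized: x = 119


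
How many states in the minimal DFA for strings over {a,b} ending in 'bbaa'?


Track the longest suffix of input matching a prefix of 'bbaa': 5 classes (prefixes of length 0..4)
Minimal DFA: 5 states


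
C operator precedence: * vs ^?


'*' is multiplicative (level 10); '^' is bitwise XOR (level 4)
Higher level binds tighter
'*' has higher precedence than '^'


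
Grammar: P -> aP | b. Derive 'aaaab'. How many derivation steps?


Derivation: P => aP => aaP => aaaP => aaaaP => aaaab
Steps: 5


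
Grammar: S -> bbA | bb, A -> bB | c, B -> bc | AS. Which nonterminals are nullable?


A nonterminal is nullable iff some alternative derives ε (directly, or every symbol in it is nullable)
Nullable: {}


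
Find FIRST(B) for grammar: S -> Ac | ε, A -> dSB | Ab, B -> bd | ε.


Per alternative of B: FIRST(bd) = {b}; FIRST(ε) = {ε}
FIRST(B) = {b, ε}


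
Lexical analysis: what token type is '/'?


Pattern: operator symbol
Type: OPERATOR


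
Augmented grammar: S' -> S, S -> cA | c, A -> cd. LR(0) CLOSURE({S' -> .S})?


Start: S' -> .S
For each item with dot before a nonterminal B, add B -> .γ for every B-production
Closure: [S' -> .S, S -> .cA, S -> .c]


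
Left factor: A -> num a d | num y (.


Common prefix: 'num'
Factored: A -> num A', A' -> a d | y (


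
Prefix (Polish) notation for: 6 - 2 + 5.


left-to-right (same/higher precedence on left): tree is (+ (- 6 2) 5)
Prefix: + - 6 2 5


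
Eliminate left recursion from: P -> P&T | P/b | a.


Left-recursive alternatives: P&T, P/b; non-recursive: a
Introduce P': P -> aP', P' -> &TP' | /bP' | ε


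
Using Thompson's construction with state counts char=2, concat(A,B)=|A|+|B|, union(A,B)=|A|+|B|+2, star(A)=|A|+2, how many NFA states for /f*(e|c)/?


Syntax tree has 3 char leaf(s), 1 union(s), 1 star(s)
chars contribute 3×2 = 6; each union adds +2; each star adds +2
Total: 6 + 2 + 2 = 10 states


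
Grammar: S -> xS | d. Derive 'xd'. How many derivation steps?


Derivation: S => xS => xd
Steps: 2


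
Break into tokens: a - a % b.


Scan left to right, longest-match per lexeme
Tokens: ID(a), OP(-), ID(a), OP(%), ID(b)


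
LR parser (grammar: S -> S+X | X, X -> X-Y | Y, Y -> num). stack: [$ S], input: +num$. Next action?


shift '+' to continue S -> S+X
Action: shift


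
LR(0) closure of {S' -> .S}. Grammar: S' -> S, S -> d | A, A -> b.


Start: S' -> .S
For each item with dot before a nonterminal B, add B -> .γ for every B-production
Closure: [S' -> .S, S -> .d, S -> .A, A -> .b]


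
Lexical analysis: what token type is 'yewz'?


Pattern: letter/underscore followed by alphanumerics, not a keyword
Type: IDENTIFIER


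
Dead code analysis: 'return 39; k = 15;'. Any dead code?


statement follows a return and is unreachable
Dead: 'k = 15'


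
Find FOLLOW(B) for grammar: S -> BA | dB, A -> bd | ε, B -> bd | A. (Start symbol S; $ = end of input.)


$ ∈ FOLLOW(S). For each A -> αBβ: add FIRST(β)\{ε} to FOLLOW(B); if β nullable, add FOLLOW(A).
FOLLOW(B) = {$, b}


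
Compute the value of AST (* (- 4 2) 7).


Evaluate inner: (- 4 2) = 2
Evaluate root: (* 2 7) = 14
Result: 14


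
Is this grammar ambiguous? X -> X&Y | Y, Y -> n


precedence layered via separate nonterminal Y: deterministic
Unambiguous


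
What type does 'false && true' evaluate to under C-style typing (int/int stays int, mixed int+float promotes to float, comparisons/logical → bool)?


Operand types: bool && bool
Rule: logical operators take bool operands and yield bool
Result type: bool


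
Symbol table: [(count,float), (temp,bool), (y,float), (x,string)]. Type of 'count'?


Lookup 'count' → type float


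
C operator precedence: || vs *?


'*' is multiplicative (level 10); '||' is logical OR (level 1)
Higher level binds tighter
'*' has higher precedence than '||'


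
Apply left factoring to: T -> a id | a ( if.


Common prefix: 'a'
Factored: T -> a T', T' -> id | ( if


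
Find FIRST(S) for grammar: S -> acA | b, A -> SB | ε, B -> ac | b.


Per alternative of S: FIRST(acA) = {a}; FIRST(b) = {b}
FIRST(S) = {a, b}


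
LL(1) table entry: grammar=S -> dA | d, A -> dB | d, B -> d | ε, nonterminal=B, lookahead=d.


For [B, d]: 'd' ∈ FIRST(d)
Entry: B -> d


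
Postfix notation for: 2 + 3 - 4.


Left to right (same or higher precedence on left)
Postfix: 2 3 + 4 -


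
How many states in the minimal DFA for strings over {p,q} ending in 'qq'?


Track the longest suffix of input matching a prefix of 'qq': 3 classes (prefixes of length 0..2)
Minimal DFA: 3 states


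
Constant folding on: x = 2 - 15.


2 - 15 = -13 at compile time
Optimized: x = -13


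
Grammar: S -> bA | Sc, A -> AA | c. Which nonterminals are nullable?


A nonterminal is nullable iff some alternative derives ε (directly, or every symbol in it is nullable)
Nullable: {}


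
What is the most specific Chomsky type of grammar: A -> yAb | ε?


Single nonterminal LHS, but y^n b^n is not regular
Classification: Type 2 (Context-Free)


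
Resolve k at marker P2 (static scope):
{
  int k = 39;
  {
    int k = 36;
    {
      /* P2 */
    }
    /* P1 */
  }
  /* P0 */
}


P2's block does not declare k; resolves to the enclosing declaration at depth 1
k = 36


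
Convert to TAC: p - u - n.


Break into single-operator statements:
t1 = p - u
t2 = t1 - n


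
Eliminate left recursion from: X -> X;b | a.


Left-recursive alternatives: X;b; non-recursive: a
Introduce X': X -> aX', X' -> ;bX' | ε


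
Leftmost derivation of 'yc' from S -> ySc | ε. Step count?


Derivation: S => ySc => yc
Steps: 2


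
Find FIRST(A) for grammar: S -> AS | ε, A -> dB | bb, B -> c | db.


Per alternative of A: FIRST(dB) = {d}; FIRST(bb) = {b}
FIRST(A) = {b, d}


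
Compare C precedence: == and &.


'==' is equality (level 6); '&' is bitwise AND (level 5)
Higher level binds tighter
'==' has higher precedence than '&'


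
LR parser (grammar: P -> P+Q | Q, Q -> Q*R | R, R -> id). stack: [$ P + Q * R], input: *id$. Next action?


handle 'Q*R' on top
Action: reduce (Q -> Q*R)


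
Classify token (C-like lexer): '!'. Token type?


Pattern: operator symbol
Type: OPERATOR


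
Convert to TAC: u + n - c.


Break into single-operator statements:
t1 = u + n
t2 = t1 - c


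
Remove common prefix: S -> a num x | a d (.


Common prefix: 'a'
Factored: S -> a S', S' -> num x | d (


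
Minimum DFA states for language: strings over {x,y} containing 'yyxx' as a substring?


KMP-style automaton: 4 progress states + 1 absorbing accept = 5
Minimal DFA: 5 states


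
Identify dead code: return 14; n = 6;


statement follows a return and is unreachable
Dead: 'n = 6'


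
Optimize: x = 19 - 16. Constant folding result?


19 - 16 = 3 at compile time
Optimized: x = 3


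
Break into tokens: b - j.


Scan left to right, longest-match per lexeme
Tokens: ID(b), OP(-), ID(j)


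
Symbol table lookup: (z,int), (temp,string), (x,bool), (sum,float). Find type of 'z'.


Lookup 'z' → type int


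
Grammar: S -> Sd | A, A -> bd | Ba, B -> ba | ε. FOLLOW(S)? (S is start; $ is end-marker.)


$ ∈ FOLLOW(S). For each A -> αBβ: add FIRST(β)\{ε} to FOLLOW(B); if β nullable, add FOLLOW(A).
FOLLOW(S) = {$, d}
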